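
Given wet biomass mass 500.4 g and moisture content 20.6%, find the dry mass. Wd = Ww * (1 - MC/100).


Wd = Ww * (1 - MC/100)
= 500.4 * (1 - 20.6/100)
= 397.3176 g

397.3176 g


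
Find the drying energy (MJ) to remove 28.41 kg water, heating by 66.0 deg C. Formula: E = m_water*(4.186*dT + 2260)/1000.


E = m_water * (4.186 * dT + 2260) / 1000
= 28.41 * (4.186 * 66.0 + 2260) / 1000
= 72.0556 MJ

72.0556 MJ


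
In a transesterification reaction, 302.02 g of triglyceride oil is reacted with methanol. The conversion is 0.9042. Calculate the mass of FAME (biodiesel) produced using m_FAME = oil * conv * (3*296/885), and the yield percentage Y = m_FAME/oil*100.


m_FAME = oil * conv * (3 * 296 / 885) = oil * conv * (888/885)
= 302.02 * 0.9042 * 888 / 885
= 274.0122 g
Y = m_FAME / oil * 100 = conv * (888/885) * 100
= 0.9042 * 888 / 885 * 100
= 90.73%

274.0122 g FAME; Y = 90.73%


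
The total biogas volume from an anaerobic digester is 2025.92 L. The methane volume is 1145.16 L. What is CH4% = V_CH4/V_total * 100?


CH4% = V_CH4 / V_total * 100
= 1145.16 / 2025.92 * 100
= 56.5254%

56.5254%


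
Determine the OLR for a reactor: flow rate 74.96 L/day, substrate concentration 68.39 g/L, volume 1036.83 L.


OLR = Q * S / V
= 74.96 * 68.39 / 1036.83
= 4.9444 g/L/day

4.9444 g/L/day


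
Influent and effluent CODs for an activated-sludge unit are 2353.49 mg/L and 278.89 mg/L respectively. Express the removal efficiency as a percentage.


eta = (COD_in - COD_out) / COD_in * 100
= (2353.49 - 278.89) / 2353.49 * 100
= 88.1499%

88.1499%


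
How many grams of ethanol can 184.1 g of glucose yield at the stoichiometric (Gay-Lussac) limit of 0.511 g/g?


Theoretical ethanol yield: m_EtOH = 0.511 * m_glucose
m_EtOH = 0.511 * 184.1 = 94.0751 g

94.0751 g


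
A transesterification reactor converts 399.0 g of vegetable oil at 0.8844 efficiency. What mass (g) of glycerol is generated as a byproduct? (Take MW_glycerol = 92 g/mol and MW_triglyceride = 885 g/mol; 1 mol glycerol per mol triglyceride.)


glycerol = oil * conv * (92/885)
= 399.0 * 0.8844 * 92 / 885
= 36.6831 g

36.6831 g


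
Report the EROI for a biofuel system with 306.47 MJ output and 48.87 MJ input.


EROI = E_out / E_in
= 306.47 / 48.87
= 6.2711

6.2711


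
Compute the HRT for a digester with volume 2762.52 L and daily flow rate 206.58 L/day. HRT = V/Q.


HRT = V / Q
= 2762.52 / 206.58
= 13.3726 days

13.3726 days


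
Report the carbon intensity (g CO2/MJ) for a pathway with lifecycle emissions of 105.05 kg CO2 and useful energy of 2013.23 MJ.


CI = CO2 * 1000 / E
= 105.05 * 1000 / 2013.23
= 52.1798 g CO2/MJ

52.1798 g CO2/MJ


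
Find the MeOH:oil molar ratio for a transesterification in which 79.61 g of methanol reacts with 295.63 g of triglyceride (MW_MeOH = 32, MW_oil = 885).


Molar ratio = n_MeOH / n_oil = (MeOH/32) / (oil/885) = (MeOH * 885) / (32 * oil)
= (79.61 * 885) / (32 * 295.63)
= 7.4475

7.4475


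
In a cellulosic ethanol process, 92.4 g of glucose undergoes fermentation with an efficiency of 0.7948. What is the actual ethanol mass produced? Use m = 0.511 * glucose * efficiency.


Actual ethanol: m = 0.511 * 92.4 * 0.7948
m = 37.5276 g

37.5276 g


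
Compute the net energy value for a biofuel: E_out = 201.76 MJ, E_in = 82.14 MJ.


NEV = E_out - E_in
= 201.76 - 82.14
= 119.6200 MJ

119.6200 MJ


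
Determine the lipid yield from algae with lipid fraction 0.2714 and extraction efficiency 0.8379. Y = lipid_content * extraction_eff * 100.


Y = lipid_content * extraction_eff * 100
= 0.2714 * 0.8379 * 100
= 22.7406%

22.7406%


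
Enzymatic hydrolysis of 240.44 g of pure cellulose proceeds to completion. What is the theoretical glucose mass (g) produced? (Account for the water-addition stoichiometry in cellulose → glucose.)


glucose = cellulose * 180/162
= 240.44 * 180/162
= 267.1556 g

267.1556 g


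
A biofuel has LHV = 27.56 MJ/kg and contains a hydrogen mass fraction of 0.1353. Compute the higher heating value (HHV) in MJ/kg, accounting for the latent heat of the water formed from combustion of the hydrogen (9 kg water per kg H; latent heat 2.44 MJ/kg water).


HHV = LHV + H_frac * 9 * 2.44
= 27.56 + 0.1353 * 9 * 2.44
= 30.5312 MJ/kg

30.5312 MJ/kg


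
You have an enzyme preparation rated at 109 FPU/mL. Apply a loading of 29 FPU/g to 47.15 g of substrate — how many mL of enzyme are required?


V = dosage * m_sub / activity
V = 29 * 47.15 / 109
V = 12.5445 mL

12.5445 mL


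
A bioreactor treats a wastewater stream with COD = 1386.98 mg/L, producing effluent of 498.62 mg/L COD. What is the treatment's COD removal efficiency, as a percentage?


eta = (COD_in - COD_out) / COD_in * 100
= (1386.98 - 498.62) / 1386.98 * 100
= 64.0500%

64.0500%


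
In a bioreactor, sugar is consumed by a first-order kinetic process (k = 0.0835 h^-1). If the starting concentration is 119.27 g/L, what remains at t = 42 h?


S = S0 * exp(-k * t)
S = 119.27 * exp(-0.0835 * 42)
S = 3.5765 g/L

3.5765 g/L


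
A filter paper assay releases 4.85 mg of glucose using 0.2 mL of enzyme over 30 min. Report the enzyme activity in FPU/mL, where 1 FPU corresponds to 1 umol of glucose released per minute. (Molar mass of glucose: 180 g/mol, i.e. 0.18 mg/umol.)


Activity = glucose_mg / (0.18 mg/umol * V_mL * t_min)
= 4.85 / (0.18 * 0.2 * 30)
= 4.4907 FPU/mL

4.4907 FPU/mL


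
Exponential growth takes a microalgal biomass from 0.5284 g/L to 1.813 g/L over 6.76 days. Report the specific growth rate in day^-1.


mu = ln(X2/X1) / dt
= ln(1.813/0.5284) / 6.76
= 0.1824 per day

0.1824 per day


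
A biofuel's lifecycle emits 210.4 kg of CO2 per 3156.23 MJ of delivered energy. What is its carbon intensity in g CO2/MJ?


CI = CO2 * 1000 / E
= 210.4 * 1000 / 3156.23
= 66.6618 g CO2/MJ

66.6618 g CO2/MJ


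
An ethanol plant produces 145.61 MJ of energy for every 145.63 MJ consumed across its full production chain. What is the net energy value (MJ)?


NEV = E_out - E_in
= 145.61 - 145.63
= -0.0200 MJ

-0.0200 MJ


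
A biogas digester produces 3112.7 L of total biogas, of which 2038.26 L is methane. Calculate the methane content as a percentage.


CH4% = V_CH4 / V_total * 100
= 2038.26 / 3112.7 * 100
= 65.4821%

65.4821%


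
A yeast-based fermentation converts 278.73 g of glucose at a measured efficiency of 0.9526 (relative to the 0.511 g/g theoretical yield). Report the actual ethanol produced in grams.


Actual ethanol: m = 0.511 * 278.73 * 0.9526
m = 135.6798 g

135.6798 g


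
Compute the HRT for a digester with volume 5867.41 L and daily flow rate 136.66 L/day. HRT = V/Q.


HRT = V / Q
= 5867.41 / 136.66
= 42.9344 days

42.9344 days


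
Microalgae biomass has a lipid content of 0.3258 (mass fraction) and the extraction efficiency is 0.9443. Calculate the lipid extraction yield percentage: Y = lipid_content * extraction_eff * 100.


Y = lipid_content * extraction_eff * 100
= 0.3258 * 0.9443 * 100
= 30.7653%

30.7653%


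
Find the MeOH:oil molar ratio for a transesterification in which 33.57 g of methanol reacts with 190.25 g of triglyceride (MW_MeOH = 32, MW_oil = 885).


Molar ratio = n_MeOH / n_oil = (MeOH/32) / (oil/885) = (MeOH * 885) / (32 * oil)
= (33.57 * 885) / (32 * 190.25)
= 4.8800

4.8800


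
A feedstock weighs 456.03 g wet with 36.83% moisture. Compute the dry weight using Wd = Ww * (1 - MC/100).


Wd = Ww * (1 - MC/100)
= 456.03 * (1 - 36.83/100)
= 288.0742 g

288.0742 g


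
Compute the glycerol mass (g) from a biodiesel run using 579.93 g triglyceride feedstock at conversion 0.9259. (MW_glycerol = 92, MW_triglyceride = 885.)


glycerol = oil * conv * (92/885)
= 579.93 * 0.9259 * 92 / 885
= 55.8193 g

55.8193 g


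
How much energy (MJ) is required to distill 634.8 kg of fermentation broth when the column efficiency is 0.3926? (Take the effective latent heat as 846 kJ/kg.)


E = m * 846 / (eta * 1000)
= 634.8 * 846 / (0.3926 * 1000)
= 1367.9083 MJ

1367.9083 MJ


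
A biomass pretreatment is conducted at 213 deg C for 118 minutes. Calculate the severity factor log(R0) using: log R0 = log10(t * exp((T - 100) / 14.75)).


logR0 = log10(t * exp((T - 100) / 14.75))
= log10(118 * exp((213 - 100) / 14.75))
= 5.3990

5.3990


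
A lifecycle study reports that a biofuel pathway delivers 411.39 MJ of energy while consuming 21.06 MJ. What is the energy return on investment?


EROI = E_out / E_in
= 411.39 / 21.06
= 19.5342

19.5342


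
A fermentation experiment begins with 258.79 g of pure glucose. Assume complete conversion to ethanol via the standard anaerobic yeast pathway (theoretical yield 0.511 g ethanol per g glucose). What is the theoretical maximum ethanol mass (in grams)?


Theoretical ethanol yield: m_EtOH = 0.511 * m_glucose
m_EtOH = 0.511 * 258.79 = 132.2417 g

132.2417 g


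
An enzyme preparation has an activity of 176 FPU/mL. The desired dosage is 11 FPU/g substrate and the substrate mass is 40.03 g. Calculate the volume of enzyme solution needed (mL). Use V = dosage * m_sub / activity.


V = dosage * m_sub / activity
V = 11 * 40.03 / 176
V = 2.5019 mL

2.5019 mL


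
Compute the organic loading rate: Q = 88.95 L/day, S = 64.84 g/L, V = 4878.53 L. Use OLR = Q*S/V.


OLR = Q * S / V
= 88.95 * 64.84 / 4878.53
= 1.1822 g/L/day

1.1822 g/L/day


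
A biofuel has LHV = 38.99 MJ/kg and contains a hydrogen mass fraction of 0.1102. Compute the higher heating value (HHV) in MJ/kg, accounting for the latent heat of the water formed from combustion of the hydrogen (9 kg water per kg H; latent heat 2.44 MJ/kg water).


HHV = LHV + H_frac * 9 * 2.44
= 38.99 + 0.1102 * 9 * 2.44
= 41.4100 MJ/kg

41.4100 MJ/kg


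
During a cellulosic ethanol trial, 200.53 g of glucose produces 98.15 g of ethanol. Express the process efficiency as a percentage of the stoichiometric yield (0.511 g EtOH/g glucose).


Fermentation efficiency = (actual / (0.511 * glucose)) * 100
= (98.15 / (0.511 * 200.53)) * 100
= 95.7834%

95.7834%


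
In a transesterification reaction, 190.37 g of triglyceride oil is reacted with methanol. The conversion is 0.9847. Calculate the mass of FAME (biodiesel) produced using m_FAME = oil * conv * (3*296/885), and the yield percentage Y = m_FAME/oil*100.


m_FAME = oil * conv * (3 * 296 / 885) = oil * conv * (888/885)
= 190.37 * 0.9847 * 888 / 885
= 188.0928 g
Y = m_FAME / oil * 100 = conv * (888/885) * 100
= 0.9847 * 888 / 885 * 100
= 98.80%

188.0928 g FAME; Y = 98.80%


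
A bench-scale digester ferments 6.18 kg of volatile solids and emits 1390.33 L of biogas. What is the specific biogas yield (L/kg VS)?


Y = V / VS
= 1390.33 / 6.18
= 224.9725 L/kg VS

224.9725 L/kg VS


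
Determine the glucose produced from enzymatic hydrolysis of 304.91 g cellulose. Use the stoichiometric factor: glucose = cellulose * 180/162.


glucose = cellulose * 180/162
= 304.91 * 180/162
= 338.7889 g

338.7889 g


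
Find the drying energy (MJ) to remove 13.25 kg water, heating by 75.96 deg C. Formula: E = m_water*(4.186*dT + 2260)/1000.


E = m_water * (4.186 * dT + 2260) / 1000
= 13.25 * (4.186 * 75.96 + 2260) / 1000
= 34.1581 MJ

34.1581 MJ


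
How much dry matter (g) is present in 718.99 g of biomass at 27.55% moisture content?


Wd = Ww * (1 - MC/100)
= 718.99 * (1 - 27.55/100)
= 520.9083 g

520.9083 g


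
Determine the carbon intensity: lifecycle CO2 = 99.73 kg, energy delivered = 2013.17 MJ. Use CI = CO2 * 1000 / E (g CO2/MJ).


CI = CO2 * 1000 / E
= 99.73 * 1000 / 2013.17
= 49.5388 g CO2/MJ

49.5388 g CO2/MJ


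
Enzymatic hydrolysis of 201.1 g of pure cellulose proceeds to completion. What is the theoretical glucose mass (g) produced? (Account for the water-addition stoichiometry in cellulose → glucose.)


glucose = cellulose * 180/162
= 201.1 * 180/162
= 223.4444 g

223.4444 g


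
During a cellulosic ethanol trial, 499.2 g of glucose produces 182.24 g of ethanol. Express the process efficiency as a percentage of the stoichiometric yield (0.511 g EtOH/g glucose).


Fermentation efficiency = (actual / (0.511 * glucose)) * 100
= (182.24 / (0.511 * 499.2)) * 100
= 71.4411%

71.4411%


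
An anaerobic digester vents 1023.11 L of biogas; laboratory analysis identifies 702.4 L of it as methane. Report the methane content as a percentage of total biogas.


CH4% = V_CH4 / V_total * 100
= 702.4 / 1023.11 * 100
= 68.6534%

68.6534%


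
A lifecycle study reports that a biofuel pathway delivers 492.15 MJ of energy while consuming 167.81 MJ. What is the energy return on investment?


EROI = E_out / E_in
= 492.15 / 167.81
= 2.9328

2.9328


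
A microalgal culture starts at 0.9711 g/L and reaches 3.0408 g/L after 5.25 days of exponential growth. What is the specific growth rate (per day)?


mu = ln(X2/X1) / dt
= ln(3.0408/0.9711) / 5.25
= 0.2174 per day

0.2174 per day


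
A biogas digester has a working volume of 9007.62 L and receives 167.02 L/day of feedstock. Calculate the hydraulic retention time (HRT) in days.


HRT = V / Q
= 9007.62 / 167.02
= 53.9314 days

53.9314 days


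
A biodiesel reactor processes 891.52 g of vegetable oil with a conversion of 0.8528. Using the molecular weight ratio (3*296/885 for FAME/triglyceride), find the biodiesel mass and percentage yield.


m_FAME = oil * conv * (3 * 296 / 885) = oil * conv * (888/885)
= 891.52 * 0.8528 * 888 / 885
= 762.8655 g
Y = m_FAME / oil * 100 = conv * (888/885) * 100
= 0.8528 * 888 / 885 * 100
= 85.57%

762.8655 g FAME; Y = 85.57%


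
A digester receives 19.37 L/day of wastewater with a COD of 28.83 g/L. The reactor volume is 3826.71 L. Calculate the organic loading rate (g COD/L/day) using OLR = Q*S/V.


OLR = Q * S / V
= 19.37 * 28.83 / 3826.71
= 0.1459 g/L/day

0.1459 g/L/day


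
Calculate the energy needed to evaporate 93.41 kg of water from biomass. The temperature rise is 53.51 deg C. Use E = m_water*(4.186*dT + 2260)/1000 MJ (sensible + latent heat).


E = m_water * (4.186 * dT + 2260) / 1000
= 93.41 * (4.186 * 53.51 + 2260) / 1000
= 232.0298 MJ

232.0298 MJ


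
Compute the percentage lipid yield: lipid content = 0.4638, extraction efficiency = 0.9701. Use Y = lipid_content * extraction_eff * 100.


Y = lipid_content * extraction_eff * 100
= 0.4638 * 0.9701 * 100
= 44.9932%

44.9932%


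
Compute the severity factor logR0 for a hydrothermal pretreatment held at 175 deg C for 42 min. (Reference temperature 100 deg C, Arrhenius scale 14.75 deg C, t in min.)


logR0 = log10(t * exp((T - 100) / 14.75))
= log10(42 * exp((175 - 100) / 14.75))
= 3.8315

3.8315


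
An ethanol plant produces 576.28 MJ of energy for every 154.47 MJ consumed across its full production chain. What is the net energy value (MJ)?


NEV = E_out - E_in
= 576.28 - 154.47
= 421.8100 MJ

421.8100 MJ


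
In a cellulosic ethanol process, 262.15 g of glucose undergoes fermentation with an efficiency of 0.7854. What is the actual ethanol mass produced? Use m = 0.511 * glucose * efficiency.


Actual ethanol: m = 0.511 * 262.15 * 0.7854
m = 105.2111 g

105.2111 g


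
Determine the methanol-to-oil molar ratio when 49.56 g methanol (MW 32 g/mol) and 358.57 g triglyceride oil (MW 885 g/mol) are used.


Molar ratio = n_MeOH / n_oil = (MeOH/32) / (oil/885) = (MeOH * 885) / (32 * oil)
= (49.56 * 885) / (32 * 358.57)
= 3.8225

3.8225


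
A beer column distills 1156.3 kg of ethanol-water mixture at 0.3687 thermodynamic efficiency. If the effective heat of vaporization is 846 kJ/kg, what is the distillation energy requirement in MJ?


E = m * 846 / (eta * 1000)
= 1156.3 * 846 / (0.3687 * 1000)
= 2653.1863 MJ

2653.1863 MJ


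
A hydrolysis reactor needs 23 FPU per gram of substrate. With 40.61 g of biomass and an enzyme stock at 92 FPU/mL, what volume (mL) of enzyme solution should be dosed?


V = dosage * m_sub / activity
V = 23 * 40.61 / 92
V = 10.1525 mL

10.1525 mL


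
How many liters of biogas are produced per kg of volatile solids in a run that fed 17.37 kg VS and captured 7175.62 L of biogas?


Y = V / VS
= 7175.62 / 17.37
= 413.1042 L/kg VS

413.1042 L/kg VS


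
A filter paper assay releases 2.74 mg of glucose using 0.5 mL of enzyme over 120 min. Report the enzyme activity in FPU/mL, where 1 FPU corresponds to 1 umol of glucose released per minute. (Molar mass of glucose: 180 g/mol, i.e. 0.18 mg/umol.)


Activity = glucose_mg / (0.18 mg/umol * V_mL * t_min)
= 2.74 / (0.18 * 0.5 * 120)
= 0.2537 FPU/mL

0.2537 FPU/mL


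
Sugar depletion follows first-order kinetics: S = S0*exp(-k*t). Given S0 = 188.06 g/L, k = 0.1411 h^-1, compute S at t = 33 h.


S = S0 * exp(-k * t)
S = 188.06 * exp(-0.1411 * 33)
S = 1.7869 g/L

1.7869 g/L


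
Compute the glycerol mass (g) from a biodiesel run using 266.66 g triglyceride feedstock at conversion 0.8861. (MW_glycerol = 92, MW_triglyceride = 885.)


glycerol = oil * conv * (92/885)
= 266.66 * 0.8861 * 92 / 885
= 24.5632 g

24.5632 g


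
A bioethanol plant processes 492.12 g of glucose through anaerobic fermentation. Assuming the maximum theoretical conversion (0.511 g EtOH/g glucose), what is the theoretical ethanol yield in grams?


Theoretical ethanol yield: m_EtOH = 0.511 * m_glucose
m_EtOH = 0.511 * 492.12 = 251.4733 g

251.4733 g


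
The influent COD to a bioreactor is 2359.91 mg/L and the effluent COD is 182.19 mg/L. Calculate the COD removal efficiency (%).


eta = (COD_in - COD_out) / COD_in * 100
= (2359.91 - 182.19) / 2359.91 * 100
= 92.2798%

92.2798%


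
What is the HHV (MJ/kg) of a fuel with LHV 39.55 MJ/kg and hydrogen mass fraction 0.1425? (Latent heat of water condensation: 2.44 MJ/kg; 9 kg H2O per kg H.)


HHV = LHV + H_frac * 9 * 2.44
= 39.55 + 0.1425 * 9 * 2.44
= 42.6793 MJ/kg

42.6793 MJ/kg


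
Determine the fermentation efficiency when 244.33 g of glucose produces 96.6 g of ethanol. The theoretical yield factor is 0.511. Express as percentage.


Fermentation efficiency = (actual / (0.511 * glucose)) * 100
= (96.6 / (0.511 * 244.33)) * 100
= 77.3712%

77.3712%


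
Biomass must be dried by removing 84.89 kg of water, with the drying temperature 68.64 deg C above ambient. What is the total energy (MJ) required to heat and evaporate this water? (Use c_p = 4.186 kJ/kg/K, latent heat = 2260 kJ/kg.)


E = m_water * (4.186 * dT + 2260) / 1000
= 84.89 * (4.186 * 68.64 + 2260) / 1000
= 216.2426 MJ

216.2426 MJ


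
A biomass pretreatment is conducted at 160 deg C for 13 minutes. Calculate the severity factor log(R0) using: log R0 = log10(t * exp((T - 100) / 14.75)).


logR0 = log10(t * exp((T - 100) / 14.75))
= log10(13 * exp((160 - 100) / 14.75))
= 2.8806

2.8806


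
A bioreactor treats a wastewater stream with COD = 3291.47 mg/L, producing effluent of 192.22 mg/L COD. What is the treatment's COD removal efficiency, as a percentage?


eta = (COD_in - COD_out) / COD_in * 100
= (3291.47 - 192.22) / 3291.47 * 100
= 94.1601%

94.1601%


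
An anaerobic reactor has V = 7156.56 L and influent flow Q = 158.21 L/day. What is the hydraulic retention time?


HRT = V / Q
= 7156.56 / 158.21
= 45.2346 days

45.2346 days


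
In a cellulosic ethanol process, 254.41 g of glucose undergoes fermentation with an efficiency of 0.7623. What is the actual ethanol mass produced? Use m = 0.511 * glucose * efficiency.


Actual ethanol: m = 0.511 * 254.41 * 0.7623
m = 99.1017 g

99.1017 g


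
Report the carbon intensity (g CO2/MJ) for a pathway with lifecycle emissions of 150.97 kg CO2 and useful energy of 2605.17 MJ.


CI = CO2 * 1000 / E
= 150.97 * 1000 / 2605.17
= 57.9502 g CO2/MJ

57.9502 g CO2/MJ


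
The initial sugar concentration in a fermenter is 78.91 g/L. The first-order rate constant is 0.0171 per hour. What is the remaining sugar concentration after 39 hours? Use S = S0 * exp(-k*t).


S = S0 * exp(-k * t)
S = 78.91 * exp(-0.0171 * 39)
S = 40.5043 g/L

40.5043 g/L


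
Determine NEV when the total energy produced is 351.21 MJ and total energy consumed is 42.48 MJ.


NEV = E_out - E_in
= 351.21 - 42.48
= 308.7300 MJ

308.7300 MJ


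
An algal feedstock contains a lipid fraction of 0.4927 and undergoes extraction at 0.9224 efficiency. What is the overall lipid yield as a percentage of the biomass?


Y = lipid_content * extraction_eff * 100
= 0.4927 * 0.9224 * 100
= 45.4466%

45.4466%


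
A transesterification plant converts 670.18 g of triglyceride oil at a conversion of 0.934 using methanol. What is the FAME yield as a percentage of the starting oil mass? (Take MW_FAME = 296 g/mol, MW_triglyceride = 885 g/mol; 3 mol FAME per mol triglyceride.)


m_FAME = oil * conv * (3 * 296 / 885) = oil * conv * (888/885)
= 670.18 * 0.934 * 888 / 885
= 628.0700 g
Y = m_FAME / oil * 100 = conv * (888/885) * 100
= 0.934 * 888 / 885 * 100
= 93.72%

93.72%


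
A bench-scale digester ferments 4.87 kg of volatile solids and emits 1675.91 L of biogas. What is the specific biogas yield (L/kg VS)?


Y = V / VS
= 1675.91 / 4.87
= 344.1294 L/kg VS

344.1294 L/kg VS


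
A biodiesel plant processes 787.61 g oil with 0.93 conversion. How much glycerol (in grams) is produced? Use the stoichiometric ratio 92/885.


glycerol = oil * conv * (92/885)
= 787.61 * 0.93 * 92 / 885
= 76.1445 g

76.1445 g


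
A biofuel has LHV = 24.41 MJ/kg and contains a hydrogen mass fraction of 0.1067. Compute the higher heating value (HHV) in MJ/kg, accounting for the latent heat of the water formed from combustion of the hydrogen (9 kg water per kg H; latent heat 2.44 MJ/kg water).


HHV = LHV + H_frac * 9 * 2.44
= 24.41 + 0.1067 * 9 * 2.44
= 26.7531 MJ/kg

26.7531 MJ/kg


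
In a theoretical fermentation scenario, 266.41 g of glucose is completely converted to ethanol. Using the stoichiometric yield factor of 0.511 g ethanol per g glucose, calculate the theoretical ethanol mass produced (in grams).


Theoretical ethanol yield: m_EtOH = 0.511 * m_glucose
m_EtOH = 0.511 * 266.41 = 136.1355 g

136.1355 g


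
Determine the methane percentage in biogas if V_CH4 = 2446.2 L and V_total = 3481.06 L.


CH4% = V_CH4 / V_total * 100
= 2446.2 / 3481.06 * 100
= 70.2717%

70.2717%


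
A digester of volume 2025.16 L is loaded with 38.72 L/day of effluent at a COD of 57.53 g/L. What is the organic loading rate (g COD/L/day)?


OLR = Q * S / V
= 38.72 * 57.53 / 2025.16
= 1.0999 g/L/day

1.0999 g/L/day


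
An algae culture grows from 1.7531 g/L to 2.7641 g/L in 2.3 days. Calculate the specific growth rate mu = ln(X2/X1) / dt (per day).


mu = ln(X2/X1) / dt
= ln(2.7641/1.7531) / 2.3
= 0.1980 per day

0.1980 per day


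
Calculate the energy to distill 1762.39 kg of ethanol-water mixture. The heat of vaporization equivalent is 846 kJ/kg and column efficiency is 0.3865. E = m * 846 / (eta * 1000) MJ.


E = m * 846 / (eta * 1000)
= 1762.39 * 846 / (0.3865 * 1000)
= 3857.6506 MJ

3857.6506 MJ


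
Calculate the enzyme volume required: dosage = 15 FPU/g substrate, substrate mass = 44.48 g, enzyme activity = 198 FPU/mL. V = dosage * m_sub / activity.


V = dosage * m_sub / activity
V = 15 * 44.48 / 198
V = 3.3697 mL

3.3697 mL


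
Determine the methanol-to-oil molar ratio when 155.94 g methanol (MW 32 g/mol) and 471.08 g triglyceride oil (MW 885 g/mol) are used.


Molar ratio = n_MeOH / n_oil = (MeOH/32) / (oil/885) = (MeOH * 885) / (32 * oil)
= (155.94 * 885) / (32 * 471.08)
= 9.1550

9.1550


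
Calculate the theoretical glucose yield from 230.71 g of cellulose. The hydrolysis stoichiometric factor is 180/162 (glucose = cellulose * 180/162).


glucose = cellulose * 180/162
= 230.71 * 180/162
= 256.3444 g

256.3444 g


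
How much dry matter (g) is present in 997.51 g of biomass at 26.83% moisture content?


Wd = Ww * (1 - MC/100)
= 997.51 * (1 - 26.83/100)
= 729.8781 g

729.8781 g


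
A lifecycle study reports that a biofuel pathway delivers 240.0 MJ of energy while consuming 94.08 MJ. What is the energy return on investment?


EROI = E_out / E_in
= 240.0 / 94.08
= 2.5510

2.5510


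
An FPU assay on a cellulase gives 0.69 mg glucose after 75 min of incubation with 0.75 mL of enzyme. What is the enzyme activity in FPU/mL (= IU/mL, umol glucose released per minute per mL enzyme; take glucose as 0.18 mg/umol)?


Activity = glucose_mg / (0.18 mg/umol * V_mL * t_min)
= 0.69 / (0.18 * 0.75 * 75)
= 0.0681 FPU/mL

0.0681 FPU/mL


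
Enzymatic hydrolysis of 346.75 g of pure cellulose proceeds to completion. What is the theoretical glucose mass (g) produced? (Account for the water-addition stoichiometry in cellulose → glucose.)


glucose = cellulose * 180/162
= 346.75 * 180/162
= 385.2778 g

385.2778 g


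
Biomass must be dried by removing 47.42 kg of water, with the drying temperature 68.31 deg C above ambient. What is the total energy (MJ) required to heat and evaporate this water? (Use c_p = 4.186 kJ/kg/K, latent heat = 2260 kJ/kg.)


E = m_water * (4.186 * dT + 2260) / 1000
= 47.42 * (4.186 * 68.31 + 2260) / 1000
= 120.7287 MJ

120.7287 MJ


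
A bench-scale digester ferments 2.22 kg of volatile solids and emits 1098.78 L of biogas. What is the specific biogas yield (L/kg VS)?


Y = V / VS
= 1098.78 / 2.22
= 494.9459 L/kg VS

494.9459 L/kg VS


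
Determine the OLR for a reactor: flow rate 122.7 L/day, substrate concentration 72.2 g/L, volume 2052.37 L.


OLR = Q * S / V
= 122.7 * 72.2 / 2052.37
= 4.3164 g/L/day

4.3164 g/L/day


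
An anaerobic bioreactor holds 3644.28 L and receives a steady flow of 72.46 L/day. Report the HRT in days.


HRT = V / Q
= 3644.28 / 72.46
= 50.2937 days

50.2937 days


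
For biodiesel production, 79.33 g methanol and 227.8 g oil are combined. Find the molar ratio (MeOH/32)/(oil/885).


Molar ratio = n_MeOH / n_oil = (MeOH/32) / (oil/885) = (MeOH * 885) / (32 * oil)
= (79.33 * 885) / (32 * 227.8)
= 9.6311

9.6311


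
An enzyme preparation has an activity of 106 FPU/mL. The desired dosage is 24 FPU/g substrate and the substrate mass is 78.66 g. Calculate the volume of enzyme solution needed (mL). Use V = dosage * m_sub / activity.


V = dosage * m_sub / activity
V = 24 * 78.66 / 106
V = 17.8098 mL

17.8098 mL


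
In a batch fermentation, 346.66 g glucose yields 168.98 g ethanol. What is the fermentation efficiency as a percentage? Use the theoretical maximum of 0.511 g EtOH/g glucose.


Fermentation efficiency = (actual / (0.511 * glucose)) * 100
= (168.98 / (0.511 * 346.66)) * 100
= 95.3917%

95.3917%


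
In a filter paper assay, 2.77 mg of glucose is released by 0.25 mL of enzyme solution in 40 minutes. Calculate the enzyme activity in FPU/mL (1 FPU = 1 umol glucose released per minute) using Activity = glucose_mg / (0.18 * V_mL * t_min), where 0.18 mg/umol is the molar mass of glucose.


Activity = glucose_mg / (0.18 mg/umol * V_mL * t_min)
= 2.77 / (0.18 * 0.25 * 40)
= 1.5389 FPU/mL

1.5389 FPU/mL


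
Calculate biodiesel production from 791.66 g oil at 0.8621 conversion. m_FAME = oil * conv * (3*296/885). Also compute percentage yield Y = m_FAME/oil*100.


m_FAME = oil * conv * (3 * 296 / 885) = oil * conv * (888/885)
= 791.66 * 0.8621 * 888 / 885
= 684.8036 g
Y = m_FAME / oil * 100 = conv * (888/885) * 100
= 0.8621 * 888 / 885 * 100
= 86.50%

684.8036 g FAME; Y = 86.50%


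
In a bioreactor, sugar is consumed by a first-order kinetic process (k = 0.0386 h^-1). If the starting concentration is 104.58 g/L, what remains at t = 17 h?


S = S0 * exp(-k * t)
S = 104.58 * exp(-0.0386 * 17)
S = 54.2581 g/L

54.2581 g/L


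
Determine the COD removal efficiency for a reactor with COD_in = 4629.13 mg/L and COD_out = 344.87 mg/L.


eta = (COD_in - COD_out) / COD_in * 100
= (4629.13 - 344.87) / 4629.13 * 100
= 92.5500%

92.5500%


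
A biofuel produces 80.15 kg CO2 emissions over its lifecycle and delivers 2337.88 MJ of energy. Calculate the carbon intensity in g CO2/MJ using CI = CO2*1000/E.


CI = CO2 * 1000 / E
= 80.15 * 1000 / 2337.88
= 34.2832 g CO2/MJ

34.2832 g CO2/MJ


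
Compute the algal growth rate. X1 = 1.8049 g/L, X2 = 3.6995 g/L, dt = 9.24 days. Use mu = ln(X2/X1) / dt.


mu = ln(X2/X1) / dt
= ln(3.6995/1.8049) / 9.24
= 0.0777 per day

0.0777 per day


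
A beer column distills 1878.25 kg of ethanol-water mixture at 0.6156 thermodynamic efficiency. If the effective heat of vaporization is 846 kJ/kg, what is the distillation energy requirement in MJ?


E = m * 846 / (eta * 1000)
= 1878.25 * 846 / (0.6156 * 1000)
= 2581.2208 MJ

2581.2208 MJ


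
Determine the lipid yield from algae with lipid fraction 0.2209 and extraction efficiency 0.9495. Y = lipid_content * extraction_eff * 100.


Y = lipid_content * extraction_eff * 100
= 0.2209 * 0.9495 * 100
= 20.9745%

20.9745%


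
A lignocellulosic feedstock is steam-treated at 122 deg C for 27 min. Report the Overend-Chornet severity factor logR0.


logR0 = log10(t * exp((T - 100) / 14.75))
= log10(27 * exp((122 - 100) / 14.75))
= 2.0791

2.0791


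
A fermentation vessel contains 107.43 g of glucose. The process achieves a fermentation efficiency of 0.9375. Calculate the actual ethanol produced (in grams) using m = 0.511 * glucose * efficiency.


Actual ethanol: m = 0.511 * 107.43 * 0.9375
m = 51.4657 g

51.4657 g


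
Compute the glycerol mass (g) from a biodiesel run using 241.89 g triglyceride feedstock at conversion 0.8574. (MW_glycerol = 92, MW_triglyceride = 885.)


glycerol = oil * conv * (92/885)
= 241.89 * 0.8574 * 92 / 885
= 21.5599 g

21.5599 g


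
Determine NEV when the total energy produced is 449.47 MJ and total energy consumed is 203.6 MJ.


NEV = E_out - E_in
= 449.47 - 203.6
= 245.8700 MJ

245.8700 MJ


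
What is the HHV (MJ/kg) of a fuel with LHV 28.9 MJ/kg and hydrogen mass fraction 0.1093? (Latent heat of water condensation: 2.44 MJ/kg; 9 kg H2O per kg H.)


HHV = LHV + H_frac * 9 * 2.44
= 28.9 + 0.1093 * 9 * 2.44
= 31.3002 MJ/kg

31.3002 MJ/kg


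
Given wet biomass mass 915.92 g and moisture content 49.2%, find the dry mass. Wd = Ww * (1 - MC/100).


Wd = Ww * (1 - MC/100)
= 915.92 * (1 - 49.2/100)
= 465.2874 g

465.2874 g


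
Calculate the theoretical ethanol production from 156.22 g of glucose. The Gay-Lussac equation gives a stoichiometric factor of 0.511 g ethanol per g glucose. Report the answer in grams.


Theoretical ethanol yield: m_EtOH = 0.511 * m_glucose
m_EtOH = 0.511 * 156.22 = 79.8284 g

79.8284 g


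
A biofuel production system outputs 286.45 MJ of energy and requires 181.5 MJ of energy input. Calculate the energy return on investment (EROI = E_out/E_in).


EROI = E_out / E_in
= 286.45 / 181.5
= 1.5782

1.5782


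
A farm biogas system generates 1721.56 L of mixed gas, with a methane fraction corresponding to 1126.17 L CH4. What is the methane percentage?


CH4% = V_CH4 / V_total * 100
= 1126.17 / 1721.56 * 100
= 65.4157%

65.4157%


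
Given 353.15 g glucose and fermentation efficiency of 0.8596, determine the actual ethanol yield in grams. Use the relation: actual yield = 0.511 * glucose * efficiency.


Actual ethanol: m = 0.511 * 353.15 * 0.8596
m = 155.1231 g

155.1231 g


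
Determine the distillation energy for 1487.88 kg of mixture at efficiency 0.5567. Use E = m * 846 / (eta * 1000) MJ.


E = m * 846 / (eta * 1000)
= 1487.88 * 846 / (0.5567 * 1000)
= 2261.0858 MJ

2261.0858 MJ


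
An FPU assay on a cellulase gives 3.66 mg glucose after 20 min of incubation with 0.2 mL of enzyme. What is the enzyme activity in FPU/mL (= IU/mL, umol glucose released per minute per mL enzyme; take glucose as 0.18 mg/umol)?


Activity = glucose_mg / (0.18 mg/umol * V_mL * t_min)
= 3.66 / (0.18 * 0.2 * 20)
= 5.0833 FPU/mL

5.0833 FPU/mL


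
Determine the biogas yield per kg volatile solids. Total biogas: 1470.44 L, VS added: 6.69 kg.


Y = V / VS
= 1470.44 / 6.69
= 219.7967 L/kg VS

219.7967 L/kg VS


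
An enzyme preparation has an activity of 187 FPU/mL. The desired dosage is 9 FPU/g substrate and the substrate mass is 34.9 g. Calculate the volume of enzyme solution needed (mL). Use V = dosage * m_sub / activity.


V = dosage * m_sub / activity
V = 9 * 34.9 / 187
V = 1.6797 mL

1.6797 mL


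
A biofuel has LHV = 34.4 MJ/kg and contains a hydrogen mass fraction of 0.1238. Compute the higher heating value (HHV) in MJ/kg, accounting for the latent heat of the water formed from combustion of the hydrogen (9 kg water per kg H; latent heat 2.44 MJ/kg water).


HHV = LHV + H_frac * 9 * 2.44
= 34.4 + 0.1238 * 9 * 2.44
= 37.1186 MJ/kg

37.1186 MJ/kg


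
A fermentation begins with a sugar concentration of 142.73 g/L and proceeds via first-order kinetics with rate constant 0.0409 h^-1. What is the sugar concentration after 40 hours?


S = S0 * exp(-k * t)
S = 142.73 * exp(-0.0409 * 40)
S = 27.7977 g/L

27.7977 g/L


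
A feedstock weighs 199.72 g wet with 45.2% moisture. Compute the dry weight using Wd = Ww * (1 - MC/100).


Wd = Ww * (1 - MC/100)
= 199.72 * (1 - 45.2/100)
= 109.4466 g

109.4466 g


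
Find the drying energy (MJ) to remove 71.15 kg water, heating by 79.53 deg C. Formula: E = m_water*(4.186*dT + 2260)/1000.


E = m_water * (4.186 * dT + 2260) / 1000
= 71.15 * (4.186 * 79.53 + 2260) / 1000
= 184.4857 MJ

184.4857 MJ


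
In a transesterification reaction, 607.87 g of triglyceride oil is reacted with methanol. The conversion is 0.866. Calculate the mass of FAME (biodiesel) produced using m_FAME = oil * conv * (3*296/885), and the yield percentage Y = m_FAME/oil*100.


m_FAME = oil * conv * (3 * 296 / 885) = oil * conv * (888/885)
= 607.87 * 0.866 * 888 / 885
= 528.1999 g
Y = m_FAME / oil * 100 = conv * (888/885) * 100
= 0.866 * 888 / 885 * 100
= 86.89%

528.1999 g FAME; Y = 86.89%


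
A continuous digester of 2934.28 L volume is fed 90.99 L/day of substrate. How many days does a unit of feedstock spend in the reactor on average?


HRT = V / Q
= 2934.28 / 90.99
= 32.2484 days

32.2484 days


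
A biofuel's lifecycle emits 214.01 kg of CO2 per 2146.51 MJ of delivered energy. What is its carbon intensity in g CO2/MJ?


CI = CO2 * 1000 / E
= 214.01 * 1000 / 2146.51
= 99.7014 g CO2/MJ

99.7014 g CO2/MJ


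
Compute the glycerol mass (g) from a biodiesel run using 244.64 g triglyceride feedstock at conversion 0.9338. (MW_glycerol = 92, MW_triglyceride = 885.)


glycerol = oil * conv * (92/885)
= 244.64 * 0.9338 * 92 / 885
= 23.7479 g

23.7479 g


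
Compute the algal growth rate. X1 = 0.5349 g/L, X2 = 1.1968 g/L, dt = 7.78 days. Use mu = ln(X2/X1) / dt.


mu = ln(X2/X1) / dt
= ln(1.1968/0.5349) / 7.78
= 0.1035 per day

0.1035 per day


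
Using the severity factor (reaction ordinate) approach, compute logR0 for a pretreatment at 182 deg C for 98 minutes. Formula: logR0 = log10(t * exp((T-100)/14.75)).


logR0 = log10(t * exp((T - 100) / 14.75))
= log10(98 * exp((182 - 100) / 14.75))
= 4.4056

4.4056


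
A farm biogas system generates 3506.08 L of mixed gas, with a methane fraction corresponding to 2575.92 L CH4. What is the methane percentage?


CH4% = V_CH4 / V_total * 100
= 2575.92 / 3506.08 * 100
= 73.4701%

73.4701%


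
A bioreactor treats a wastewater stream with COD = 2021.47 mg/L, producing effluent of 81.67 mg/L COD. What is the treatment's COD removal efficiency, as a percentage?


eta = (COD_in - COD_out) / COD_in * 100
= (2021.47 - 81.67) / 2021.47 * 100
= 95.9599%

95.9599%


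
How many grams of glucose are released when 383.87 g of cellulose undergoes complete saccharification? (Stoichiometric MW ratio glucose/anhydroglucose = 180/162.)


glucose = cellulose * 180/162
= 383.87 * 180/162
= 426.5222 g

426.5222 g


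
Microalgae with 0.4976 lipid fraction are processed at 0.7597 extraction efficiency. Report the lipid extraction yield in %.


Y = lipid_content * extraction_eff * 100
= 0.4976 * 0.7597 * 100
= 37.8027%

37.8027%


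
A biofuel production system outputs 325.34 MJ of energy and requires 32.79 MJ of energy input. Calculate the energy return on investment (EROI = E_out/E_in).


EROI = E_out / E_in
= 325.34 / 32.79
= 9.9219

9.9219


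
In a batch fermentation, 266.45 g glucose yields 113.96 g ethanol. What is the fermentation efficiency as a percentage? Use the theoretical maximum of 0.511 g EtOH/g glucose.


Fermentation efficiency = (actual / (0.511 * glucose)) * 100
= (113.96 / (0.511 * 266.45)) * 100
= 83.6981%

83.6981%


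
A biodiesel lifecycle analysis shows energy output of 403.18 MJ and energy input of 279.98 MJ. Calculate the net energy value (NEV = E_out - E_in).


NEV = E_out - E_in
= 403.18 - 279.98
= 123.2000 MJ

123.2000 MJ


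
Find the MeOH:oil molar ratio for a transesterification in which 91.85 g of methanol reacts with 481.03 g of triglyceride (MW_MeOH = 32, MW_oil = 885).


Molar ratio = n_MeOH / n_oil = (MeOH/32) / (oil/885) = (MeOH * 885) / (32 * oil)
= (91.85 * 885) / (32 * 481.03)
= 5.2808

5.2808


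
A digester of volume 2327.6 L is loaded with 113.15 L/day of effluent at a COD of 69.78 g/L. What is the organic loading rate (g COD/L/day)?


OLR = Q * S / V
= 113.15 * 69.78 / 2327.6
= 3.3922 g/L/day

3.3922 g/L/day


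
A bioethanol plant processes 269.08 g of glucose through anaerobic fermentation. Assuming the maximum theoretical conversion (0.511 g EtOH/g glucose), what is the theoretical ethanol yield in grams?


Theoretical ethanol yield: m_EtOH = 0.511 * m_glucose
m_EtOH = 0.511 * 269.08 = 137.4999 g

137.4999 g


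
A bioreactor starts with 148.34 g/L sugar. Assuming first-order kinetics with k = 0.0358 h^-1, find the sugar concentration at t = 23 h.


S = S0 * exp(-k * t)
S = 148.34 * exp(-0.0358 * 23)
S = 65.1119 g/L

65.1119 g/L


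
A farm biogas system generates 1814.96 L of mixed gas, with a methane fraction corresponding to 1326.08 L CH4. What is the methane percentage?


CH4% = V_CH4 / V_total * 100
= 1326.08 / 1814.96 * 100
= 73.0639%

73.0639%


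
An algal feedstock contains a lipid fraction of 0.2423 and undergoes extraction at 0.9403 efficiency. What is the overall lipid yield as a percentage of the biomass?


Y = lipid_content * extraction_eff * 100
= 0.2423 * 0.9403 * 100
= 22.7835%

22.7835%


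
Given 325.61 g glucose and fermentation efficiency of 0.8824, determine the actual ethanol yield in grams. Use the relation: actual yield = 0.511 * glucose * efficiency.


Actual ethanol: m = 0.511 * 325.61 * 0.8824
m = 146.8196 g

146.8196 g


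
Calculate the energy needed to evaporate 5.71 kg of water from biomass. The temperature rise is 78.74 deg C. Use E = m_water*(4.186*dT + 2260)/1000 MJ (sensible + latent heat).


E = m_water * (4.186 * dT + 2260) / 1000
= 5.71 * (4.186 * 78.74 + 2260) / 1000
= 14.7866 MJ

14.7866 MJ


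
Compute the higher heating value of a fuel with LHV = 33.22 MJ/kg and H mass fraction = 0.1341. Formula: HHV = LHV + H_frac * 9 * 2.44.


HHV = LHV + H_frac * 9 * 2.44
= 33.22 + 0.1341 * 9 * 2.44
= 36.1648 MJ/kg

36.1648 MJ/kg


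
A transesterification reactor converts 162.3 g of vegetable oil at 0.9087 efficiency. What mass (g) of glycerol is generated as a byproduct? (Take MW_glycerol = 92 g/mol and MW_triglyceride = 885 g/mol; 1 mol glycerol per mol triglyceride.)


glycerol = oil * conv * (92/885)
= 162.3 * 0.9087 * 92 / 885
= 15.3315 g

15.3315 g


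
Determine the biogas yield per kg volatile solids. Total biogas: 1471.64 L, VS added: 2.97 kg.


Y = V / VS
= 1471.64 / 2.97
= 495.5017 L/kg VS

495.5017 L/kg VS


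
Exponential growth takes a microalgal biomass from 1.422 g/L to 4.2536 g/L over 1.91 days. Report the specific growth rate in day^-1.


mu = ln(X2/X1) / dt
= ln(4.2536/1.422) / 1.91
= 0.5737 per day

0.5737 per day


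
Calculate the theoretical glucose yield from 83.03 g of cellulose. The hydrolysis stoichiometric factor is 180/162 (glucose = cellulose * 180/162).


glucose = cellulose * 180/162
= 83.03 * 180/162
= 92.2556 g

92.2556 g
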